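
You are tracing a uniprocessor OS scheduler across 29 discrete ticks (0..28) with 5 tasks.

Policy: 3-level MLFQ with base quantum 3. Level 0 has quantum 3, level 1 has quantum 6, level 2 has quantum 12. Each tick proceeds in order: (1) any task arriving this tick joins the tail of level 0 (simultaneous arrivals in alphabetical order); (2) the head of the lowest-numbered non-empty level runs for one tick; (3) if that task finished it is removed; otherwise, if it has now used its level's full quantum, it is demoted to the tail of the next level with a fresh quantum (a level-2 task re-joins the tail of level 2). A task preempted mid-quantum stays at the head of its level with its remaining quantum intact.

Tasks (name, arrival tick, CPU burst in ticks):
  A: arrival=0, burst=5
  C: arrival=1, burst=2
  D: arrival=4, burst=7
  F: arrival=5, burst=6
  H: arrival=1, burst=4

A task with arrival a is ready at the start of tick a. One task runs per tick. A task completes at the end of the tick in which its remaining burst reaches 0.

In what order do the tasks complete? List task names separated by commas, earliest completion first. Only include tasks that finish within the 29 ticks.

completion order = C, A, H, D, F

t=0: L0/L1/L2 = A/-/- → run A
t=1: L0/L1/L2 = ACH/-/- → run A
t=2: L0/L1/L2 = ACH/-/- → run A
t=3: L0/L1/L2 = CH/A/- → run C
t=4: L0/L1/L2 = CHD/A/- → run C
t=5: L0/L1/L2 = HDF/A/- → run H
t=6: L0/L1/L2 = HDF/A/- → run H
t=7: L0/L1/L2 = HDF/A/- → run H
t=8: L0/L1/L2 = DF/AH/- → run D
t=9: L0/L1/L2 = DF/AH/- → run D
t=10: L0/L1/L2 = DF/AH/- → run D
t=11: L0/L1/L2 = F/AHD/- → run F
t=12: L0/L1/L2 = F/AHD/- → run F
t=13: L0/L1/L2 = F/AHD/- → run F
t=14: L0/L1/L2 = -/AHDF/- → run A
t=15: L0/L1/L2 = -/AHDF/- → run A
t=16: L0/L1/L2 = -/HDF/- → run H
t=17: L0/L1/L2 = -/DF/- → run D
t=18: L0/L1/L2 = -/DF/- → run D
t=19: L0/L1/L2 = -/DF/- → run D
t=20: L0/L1/L2 = -/DF/- → run D
t=21: L0/L1/L2 = -/F/- → run F
t=22: L0/L1/L2 = -/F/- → run F
t=23: L0/L1/L2 = -/F/- → run F
t=24: (idle)
t=25: (idle)
t=26: (idle)
t=27: (idle)
t=28: (idle)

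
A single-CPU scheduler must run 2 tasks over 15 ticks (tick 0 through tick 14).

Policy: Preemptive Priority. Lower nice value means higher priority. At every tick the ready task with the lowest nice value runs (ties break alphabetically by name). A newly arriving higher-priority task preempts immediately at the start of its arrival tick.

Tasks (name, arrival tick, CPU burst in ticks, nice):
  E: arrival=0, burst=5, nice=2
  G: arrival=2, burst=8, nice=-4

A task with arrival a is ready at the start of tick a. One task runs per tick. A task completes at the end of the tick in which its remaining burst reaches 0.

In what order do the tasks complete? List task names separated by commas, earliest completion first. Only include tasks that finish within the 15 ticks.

completion order = G, E

t=0: ready={E} → run E
t=1: ready={E} → run E
t=2: ready={E,G} → run G
t=3: ready={E,G} → run G
t=4: ready={E,G} → run G
t=5: ready={E,G} → run G
t=6: ready={E,G} → run G
t=7: ready={E,G} → run G
t=8: ready={E,G} → run G
t=9: ready={E,G} → run G
t=10: ready={E} → run E
t=11: ready={E} → run E
t=12: ready={E} → run E
t=13: (idle)
t=14: (idle)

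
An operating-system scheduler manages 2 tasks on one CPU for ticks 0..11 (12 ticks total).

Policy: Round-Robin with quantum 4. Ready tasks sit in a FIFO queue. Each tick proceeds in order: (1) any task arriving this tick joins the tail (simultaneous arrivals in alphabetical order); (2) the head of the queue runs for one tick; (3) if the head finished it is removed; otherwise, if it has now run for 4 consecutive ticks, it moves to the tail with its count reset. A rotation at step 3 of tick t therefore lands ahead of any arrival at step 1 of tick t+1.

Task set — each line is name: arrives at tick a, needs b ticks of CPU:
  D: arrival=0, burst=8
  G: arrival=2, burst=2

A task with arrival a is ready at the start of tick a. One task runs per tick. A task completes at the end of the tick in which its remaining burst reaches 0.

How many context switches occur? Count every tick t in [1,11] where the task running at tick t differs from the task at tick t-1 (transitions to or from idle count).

t=0: queue=[D] q_used=0 → run D
t=1: queue=[D] q_used=1 → run D
t=2: queue=[D,G] q_used=2 → run D
t=3: queue=[D,G] q_used=3 → run D
t=4: queue=[G,D] q_used=0 → run G
t=5: queue=[G,D] q_used=1 → run G
t=6: queue=[D] q_used=0 → run D
t=7: queue=[D] q_used=1 → run D
t=8: queue=[D] q_used=2 → run D
t=9: queue=[D] q_used=3 → run D
t=10: (idle)
t=11: (idle)

context switches = 3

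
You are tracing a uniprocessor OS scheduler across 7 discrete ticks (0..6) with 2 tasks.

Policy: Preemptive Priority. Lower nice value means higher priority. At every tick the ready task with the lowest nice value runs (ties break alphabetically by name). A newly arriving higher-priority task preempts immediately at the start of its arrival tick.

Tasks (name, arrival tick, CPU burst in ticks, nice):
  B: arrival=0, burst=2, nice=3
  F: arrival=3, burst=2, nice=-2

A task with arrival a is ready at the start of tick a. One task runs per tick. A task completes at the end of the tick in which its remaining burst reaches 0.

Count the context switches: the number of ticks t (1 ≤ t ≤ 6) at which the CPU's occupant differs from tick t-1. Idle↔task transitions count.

context switches = 3

t=0: ready={B} → run B
t=1: ready={B} → run B
t=2: (idle)
t=3: ready={F} → run F
t=4: ready={F} → run F
t=5: (idle)
t=6: (idle)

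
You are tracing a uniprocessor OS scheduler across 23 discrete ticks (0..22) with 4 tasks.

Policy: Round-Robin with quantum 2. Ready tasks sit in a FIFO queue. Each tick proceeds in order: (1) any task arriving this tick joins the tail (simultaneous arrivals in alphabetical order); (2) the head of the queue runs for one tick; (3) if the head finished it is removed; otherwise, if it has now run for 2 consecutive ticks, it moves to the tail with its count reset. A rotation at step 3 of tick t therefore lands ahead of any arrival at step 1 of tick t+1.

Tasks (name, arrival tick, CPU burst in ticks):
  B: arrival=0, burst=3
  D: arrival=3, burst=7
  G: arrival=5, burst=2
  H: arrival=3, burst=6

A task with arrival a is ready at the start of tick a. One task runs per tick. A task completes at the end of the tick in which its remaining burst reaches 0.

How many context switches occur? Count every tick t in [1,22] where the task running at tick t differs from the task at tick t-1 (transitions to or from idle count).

t=0: queue=[B] q_used=0 → run B
t=1: queue=[B] q_used=1 → run B
t=2: queue=[B] q_used=0 → run B
t=3: queue=[D,H] q_used=0 → run D
t=4: queue=[D,H] q_used=1 → run D
t=5: queue=[H,D,G] q_used=0 → run H
t=6: queue=[H,D,G] q_used=1 → run H
t=7: queue=[D,G,H] q_used=0 → run D
t=8: queue=[D,G,H] q_used=1 → run D
t=9: queue=[G,H,D] q_used=0 → run G
t=10: queue=[G,H,D] q_used=1 → run G
t=11: queue=[H,D] q_used=0 → run H
t=12: queue=[H,D] q_used=1 → run H
t=13: queue=[D,H] q_used=0 → run D
t=14: queue=[D,H] q_used=1 → run D
t=15: queue=[H,D] q_used=0 → run H
t=16: queue=[H,D] q_used=1 → run H
t=17: queue=[D] q_used=0 → run D
t=18: (idle)
t=19: (idle)
t=20: (idle)
t=21: (idle)
t=22: (idle)

context switches = 9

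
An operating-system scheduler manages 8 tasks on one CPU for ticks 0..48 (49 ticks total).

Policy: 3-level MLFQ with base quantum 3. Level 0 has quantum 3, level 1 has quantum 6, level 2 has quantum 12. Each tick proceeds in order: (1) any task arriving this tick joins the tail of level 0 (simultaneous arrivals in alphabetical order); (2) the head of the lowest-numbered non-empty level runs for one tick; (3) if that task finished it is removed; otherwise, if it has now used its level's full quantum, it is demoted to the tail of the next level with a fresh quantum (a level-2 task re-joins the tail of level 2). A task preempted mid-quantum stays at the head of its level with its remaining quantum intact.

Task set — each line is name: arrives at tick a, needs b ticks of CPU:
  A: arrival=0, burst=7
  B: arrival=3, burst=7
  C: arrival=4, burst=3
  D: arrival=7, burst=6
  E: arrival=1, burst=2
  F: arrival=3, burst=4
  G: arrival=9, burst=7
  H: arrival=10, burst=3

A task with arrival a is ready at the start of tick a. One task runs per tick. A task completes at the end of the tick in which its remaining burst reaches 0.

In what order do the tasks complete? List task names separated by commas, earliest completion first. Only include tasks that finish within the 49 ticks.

completion order = E, C, H, A, B, F, D, G

t=0: L0/L1/L2 = A/-/- → run A
t=1: L0/L1/L2 = AE/-/- → run A
t=2: L0/L1/L2 = AE/-/- → run A
t=3: L0/L1/L2 = EBF/A/- → run E
t=4: L0/L1/L2 = EBFC/A/- → run E
t=5: L0/L1/L2 = BFC/A/- → run B
t=6: L0/L1/L2 = BFC/A/- → run B
t=7: L0/L1/L2 = BFCD/A/- → run B
t=8: L0/L1/L2 = FCD/AB/- → run F
t=9: L0/L1/L2 = FCDG/AB/- → run F
t=10: L0/L1/L2 = FCDGH/AB/- → run F
t=11: L0/L1/L2 = CDGH/ABF/- → run C
t=12: L0/L1/L2 = CDGH/ABF/- → run C
t=13: L0/L1/L2 = CDGH/ABF/- → run C
t=14: L0/L1/L2 = DGH/ABF/- → run D
t=15: L0/L1/L2 = DGH/ABF/- → run D
t=16: L0/L1/L2 = DGH/ABF/- → run D
t=17: L0/L1/L2 = GH/ABFD/- → run G
t=18: L0/L1/L2 = GH/ABFD/- → run G
t=19: L0/L1/L2 = GH/ABFD/- → run G
t=20: L0/L1/L2 = H/ABFDG/- → run H
t=21: L0/L1/L2 = H/ABFDG/- → run H
t=22: L0/L1/L2 = H/ABFDG/- → run H
t=23: L0/L1/L2 = -/ABFDG/- → run A
t=24: L0/L1/L2 = -/ABFDG/- → run A
t=25: L0/L1/L2 = -/ABFDG/- → run A
t=26: L0/L1/L2 = -/ABFDG/- → run A
t=27: L0/L1/L2 = -/BFDG/- → run B
t=28: L0/L1/L2 = -/BFDG/- → run B
t=29: L0/L1/L2 = -/BFDG/- → run B
t=30: L0/L1/L2 = -/BFDG/- → run B
t=31: L0/L1/L2 = -/FDG/- → run F
t=32: L0/L1/L2 = -/DG/- → run D
t=33: L0/L1/L2 = -/DG/- → run D
t=34: L0/L1/L2 = -/DG/- → run D
t=35: L0/L1/L2 = -/G/- → run G
t=36: L0/L1/L2 = -/G/- → run G
t=37: L0/L1/L2 = -/G/- → run G
t=38: L0/L1/L2 = -/G/- → run G
t=39: (idle)
t=40: (idle)
t=41: (idle)
t=42: (idle)
t=43: (idle)
t=44: (idle)
t=45: (idle)
t=46: (idle)
t=47: (idle)
t=48: (idle)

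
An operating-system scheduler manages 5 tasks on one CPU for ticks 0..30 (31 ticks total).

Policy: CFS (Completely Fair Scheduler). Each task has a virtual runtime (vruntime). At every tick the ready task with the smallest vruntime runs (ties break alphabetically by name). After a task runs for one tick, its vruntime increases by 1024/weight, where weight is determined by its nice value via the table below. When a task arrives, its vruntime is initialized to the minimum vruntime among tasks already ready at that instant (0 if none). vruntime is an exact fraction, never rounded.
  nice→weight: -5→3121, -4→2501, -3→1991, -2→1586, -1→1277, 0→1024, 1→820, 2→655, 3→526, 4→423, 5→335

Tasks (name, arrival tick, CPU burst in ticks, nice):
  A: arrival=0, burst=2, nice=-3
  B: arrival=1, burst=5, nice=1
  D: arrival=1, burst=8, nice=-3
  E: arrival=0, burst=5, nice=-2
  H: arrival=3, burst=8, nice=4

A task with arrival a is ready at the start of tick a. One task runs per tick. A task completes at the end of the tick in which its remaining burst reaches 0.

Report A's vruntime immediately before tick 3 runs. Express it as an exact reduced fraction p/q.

vruntime(A, start of tick 3) = 1024/1991

t=0: vr[A=0 E=0] → run A
t=1: vr[A=1024/1991 B=0 D=0 E=0] → run B
t=2: vr[A=1024/1991 B=256/205 D=0 E=0] → run D
t=3: vr[A=1024/1991 B=256/205 D=1024/1991 E=0 H=0] → run E
t=4: vr[A=1024/1991 B=256/205 D=1024/1991 E=512/793 H=0] → run H
t=5: vr[A=1024/1991 B=256/205 D=1024/1991 E=512/793 H=1024/423] → run A
t=6: vr[B=256/205 D=1024/1991 E=512/793 H=1024/423] → run D
t=7: vr[B=256/205 D=2048/1991 E=512/793 H=1024/423] → run E
t=8: vr[B=256/205 D=2048/1991 E=1024/793 H=1024/423] → run D
t=9: vr[B=256/205 D=3072/1991 E=1024/793 H=1024/423] → run B
t=10: vr[B=512/205 D=3072/1991 E=1024/793 H=1024/423] → run E
t=11: vr[B=512/205 D=3072/1991 E=1536/793 H=1024/423] → run D
t=12: vr[B=512/205 D=4096/1991 E=1536/793 H=1024/423] → run E
t=13: vr[B=512/205 D=4096/1991 E=2048/793 H=1024/423] → run D
t=14: vr[B=512/205 D=5120/1991 E=2048/793 H=1024/423] → run H
t=15: vr[B=512/205 D=5120/1991 E=2048/793 H=2048/423] → run B
t=16: vr[B=768/205 D=5120/1991 E=2048/793 H=2048/423] → run D
t=17: vr[B=768/205 D=6144/1991 E=2048/793 H=2048/423] → run E
t=18: vr[B=768/205 D=6144/1991 H=2048/423] → run D
t=19: vr[B=768/205 D=7168/1991 H=2048/423] → run D
t=20: vr[B=768/205 H=2048/423] → run B
t=21: vr[B=1024/205 H=2048/423] → run H
t=22: vr[B=1024/205 H=1024/141] → run B
t=23: vr[H=1024/141] → run H
t=24: vr[H=4096/423] → run H
t=25: vr[H=5120/423] → run H
t=26: vr[H=2048/141] → run H
t=27: vr[H=7168/423] → run H
t=28: (idle)
t=29: (idle)
t=30: (idle)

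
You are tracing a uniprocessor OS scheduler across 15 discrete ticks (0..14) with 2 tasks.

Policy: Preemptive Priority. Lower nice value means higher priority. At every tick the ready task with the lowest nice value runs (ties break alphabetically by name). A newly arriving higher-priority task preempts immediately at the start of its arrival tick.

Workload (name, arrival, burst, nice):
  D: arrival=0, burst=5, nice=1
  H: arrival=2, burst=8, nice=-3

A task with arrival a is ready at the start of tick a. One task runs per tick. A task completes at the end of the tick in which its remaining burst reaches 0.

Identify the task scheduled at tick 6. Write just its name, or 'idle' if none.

t=0: ready={D} → run D
t=1: ready={D} → run D
t=2: ready={D,H} → run H
t=3: ready={D,H} → run H
t=4: ready={D,H} → run H
t=5: ready={D,H} → run H
t=6: ready={D,H} → run H
t=7: ready={D,H} → run H
t=8: ready={D,H} → run H
t=9: ready={D,H} → run H
t=10: ready={D} → run D
t=11: ready={D} → run D
t=12: ready={D} → run D
t=13: (idle)
t=14: (idle)

running at tick 6 = H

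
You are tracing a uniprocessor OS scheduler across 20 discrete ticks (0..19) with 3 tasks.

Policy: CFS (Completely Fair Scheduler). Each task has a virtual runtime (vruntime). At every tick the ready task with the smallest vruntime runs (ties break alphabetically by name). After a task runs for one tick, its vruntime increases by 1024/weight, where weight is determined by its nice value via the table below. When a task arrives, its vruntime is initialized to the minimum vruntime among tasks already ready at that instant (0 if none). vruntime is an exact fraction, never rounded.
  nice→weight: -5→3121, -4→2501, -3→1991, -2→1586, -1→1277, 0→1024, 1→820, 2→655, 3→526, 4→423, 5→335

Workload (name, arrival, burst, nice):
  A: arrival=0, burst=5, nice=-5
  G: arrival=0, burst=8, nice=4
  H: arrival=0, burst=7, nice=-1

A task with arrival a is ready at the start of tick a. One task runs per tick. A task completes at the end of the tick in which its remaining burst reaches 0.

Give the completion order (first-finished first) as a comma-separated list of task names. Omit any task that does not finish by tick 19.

t=0: vr[A=0 G=0 H=0] → run A
t=1: vr[A=1024/3121 G=0 H=0] → run G
t=2: vr[A=1024/3121 G=1024/423 H=0] → run H
t=3: vr[A=1024/3121 G=1024/423 H=1024/1277] → run A
t=4: vr[A=2048/3121 G=1024/423 H=1024/1277] → run A
t=5: vr[A=3072/3121 G=1024/423 H=1024/1277] → run H
t=6: vr[A=3072/3121 G=1024/423 H=2048/1277] → run A
t=7: vr[A=4096/3121 G=1024/423 H=2048/1277] → run A
t=8: vr[G=1024/423 H=2048/1277] → run H
t=9: vr[G=1024/423 H=3072/1277] → run H
t=10: vr[G=1024/423 H=4096/1277] → run G
t=11: vr[G=2048/423 H=4096/1277] → run H
t=12: vr[G=2048/423 H=5120/1277] → run H
t=13: vr[G=2048/423 H=6144/1277] → run H
t=14: vr[G=2048/423] → run G
t=15: vr[G=1024/141] → run G
t=16: vr[G=4096/423] → run G
t=17: vr[G=5120/423] → run G
t=18: vr[G=2048/141] → run G
t=19: vr[G=7168/423] → run G

completion order = A, H, G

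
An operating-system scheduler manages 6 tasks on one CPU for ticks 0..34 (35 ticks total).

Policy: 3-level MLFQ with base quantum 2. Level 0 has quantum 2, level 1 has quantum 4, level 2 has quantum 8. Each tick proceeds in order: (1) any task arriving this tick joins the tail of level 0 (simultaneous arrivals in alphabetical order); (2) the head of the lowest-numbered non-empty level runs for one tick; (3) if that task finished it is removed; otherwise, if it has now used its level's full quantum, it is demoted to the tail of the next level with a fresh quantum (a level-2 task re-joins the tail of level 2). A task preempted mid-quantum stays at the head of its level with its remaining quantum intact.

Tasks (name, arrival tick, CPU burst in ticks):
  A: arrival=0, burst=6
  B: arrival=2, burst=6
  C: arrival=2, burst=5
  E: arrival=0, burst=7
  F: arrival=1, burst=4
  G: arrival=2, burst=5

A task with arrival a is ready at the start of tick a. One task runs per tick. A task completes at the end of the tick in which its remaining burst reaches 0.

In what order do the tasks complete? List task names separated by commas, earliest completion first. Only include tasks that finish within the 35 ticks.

t=0: L0/L1/L2 = AE/-/- → run A
t=1: L0/L1/L2 = AEF/-/- → run A
t=2: L0/L1/L2 = EFBCG/A/- → run E
t=3: L0/L1/L2 = EFBCG/A/- → run E
t=4: L0/L1/L2 = FBCG/AE/- → run F
t=5: L0/L1/L2 = FBCG/AE/- → run F
t=6: L0/L1/L2 = BCG/AEF/- → run B
t=7: L0/L1/L2 = BCG/AEF/- → run B
t=8: L0/L1/L2 = CG/AEFB/- → run C
t=9: L0/L1/L2 = CG/AEFB/- → run C
t=10: L0/L1/L2 = G/AEFBC/- → run G
t=11: L0/L1/L2 = G/AEFBC/- → run G
t=12: L0/L1/L2 = -/AEFBCG/- → run A
t=13: L0/L1/L2 = -/AEFBCG/- → run A
t=14: L0/L1/L2 = -/AEFBCG/- → run A
t=15: L0/L1/L2 = -/AEFBCG/- → run A
t=16: L0/L1/L2 = -/EFBCG/- → run E
t=17: L0/L1/L2 = -/EFBCG/- → run E
t=18: L0/L1/L2 = -/EFBCG/- → run E
t=19: L0/L1/L2 = -/EFBCG/- → run E
t=20: L0/L1/L2 = -/FBCG/E → run F
t=21: L0/L1/L2 = -/FBCG/E → run F
t=22: L0/L1/L2 = -/BCG/E → run B
t=23: L0/L1/L2 = -/BCG/E → run B
t=24: L0/L1/L2 = -/BCG/E → run B
t=25: L0/L1/L2 = -/BCG/E → run B
t=26: L0/L1/L2 = -/CG/E → run C
t=27: L0/L1/L2 = -/CG/E → run C
t=28: L0/L1/L2 = -/CG/E → run C
t=29: L0/L1/L2 = -/G/E → run G
t=30: L0/L1/L2 = -/G/E → run G
t=31: L0/L1/L2 = -/G/E → run G
t=32: L0/L1/L2 = -/-/E → run E
t=33: (idle)
t=34: (idle)

completion order = A, F, B, C, G, E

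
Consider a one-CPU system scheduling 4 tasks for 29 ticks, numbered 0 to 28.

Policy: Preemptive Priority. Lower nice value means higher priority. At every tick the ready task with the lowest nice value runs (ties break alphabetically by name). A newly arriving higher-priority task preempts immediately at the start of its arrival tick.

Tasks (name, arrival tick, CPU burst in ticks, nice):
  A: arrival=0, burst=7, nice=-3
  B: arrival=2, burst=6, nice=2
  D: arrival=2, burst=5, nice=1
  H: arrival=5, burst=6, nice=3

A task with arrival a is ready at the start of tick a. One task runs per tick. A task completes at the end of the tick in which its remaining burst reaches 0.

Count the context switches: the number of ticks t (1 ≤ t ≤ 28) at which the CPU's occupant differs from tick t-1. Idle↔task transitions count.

context switches = 4

t=0: ready={A} → run A
t=1: ready={A} → run A
t=2: ready={A,B,D} → run A
t=3: ready={A,B,D} → run A
t=4: ready={A,B,D} → run A
t=5: ready={A,B,D,H} → run A
t=6: ready={A,B,D,H} → run A
t=7: ready={B,D,H} → run D
t=8: ready={B,D,H} → run D
t=9: ready={B,D,H} → run D
t=10: ready={B,D,H} → run D
t=11: ready={B,D,H} → run D
t=12: ready={B,H} → run B
t=13: ready={B,H} → run B
t=14: ready={B,H} → run B
t=15: ready={B,H} → run B
t=16: ready={B,H} → run B
t=17: ready={B,H} → run B
t=18: ready={H} → run H
t=19: ready={H} → run H
t=20: ready={H} → run H
t=21: ready={H} → run H
t=22: ready={H} → run H
t=23: ready={H} → run H
t=24: (idle)
t=25: (idle)
t=26: (idle)
t=27: (idle)
t=28: (idle)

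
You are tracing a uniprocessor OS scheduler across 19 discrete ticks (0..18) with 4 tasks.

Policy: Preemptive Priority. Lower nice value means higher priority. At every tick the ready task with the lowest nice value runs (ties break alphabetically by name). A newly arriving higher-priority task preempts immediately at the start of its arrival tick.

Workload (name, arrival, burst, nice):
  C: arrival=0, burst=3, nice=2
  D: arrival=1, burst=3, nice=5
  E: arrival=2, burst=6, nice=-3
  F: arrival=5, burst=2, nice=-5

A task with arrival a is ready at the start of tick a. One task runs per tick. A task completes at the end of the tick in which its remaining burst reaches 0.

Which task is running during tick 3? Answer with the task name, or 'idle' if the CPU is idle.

t=0: ready={C} → run C
t=1: ready={C,D} → run C
t=2: ready={C,D,E} → run E
t=3: ready={C,D,E} → run E
t=4: ready={C,D,E} → run E
t=5: ready={C,D,E,F} → run F
t=6: ready={C,D,E,F} → run F
t=7: ready={C,D,E} → run E
t=8: ready={C,D,E} → run E
t=9: ready={C,D,E} → run E
t=10: ready={C,D} → run C
t=11: ready={D} → run D
t=12: ready={D} → run D
t=13: ready={D} → run D
t=14: (idle)
t=15: (idle)
t=16: (idle)
t=17: (idle)
t=18: (idle)

running at tick 3 = E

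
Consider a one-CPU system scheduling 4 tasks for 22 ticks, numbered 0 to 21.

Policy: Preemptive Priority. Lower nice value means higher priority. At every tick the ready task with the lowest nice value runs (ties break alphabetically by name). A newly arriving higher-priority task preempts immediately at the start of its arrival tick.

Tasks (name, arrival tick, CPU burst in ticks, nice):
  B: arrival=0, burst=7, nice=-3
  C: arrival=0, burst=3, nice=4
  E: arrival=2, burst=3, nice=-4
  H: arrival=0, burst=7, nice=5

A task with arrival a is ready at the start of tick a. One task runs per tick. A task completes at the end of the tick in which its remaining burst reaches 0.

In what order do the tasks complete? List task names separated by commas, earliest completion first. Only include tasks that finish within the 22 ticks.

t=0: ready={B,C,H} → run B
t=1: ready={B,C,H} → run B
t=2: ready={B,C,E,H} → run E
t=3: ready={B,C,E,H} → run E
t=4: ready={B,C,E,H} → run E
t=5: ready={B,C,H} → run B
t=6: ready={B,C,H} → run B
t=7: ready={B,C,H} → run B
t=8: ready={B,C,H} → run B
t=9: ready={B,C,H} → run B
t=10: ready={C,H} → run C
t=11: ready={C,H} → run C
t=12: ready={C,H} → run C
t=13: ready={H} → run H
t=14: ready={H} → run H
t=15: ready={H} → run H
t=16: ready={H} → run H
t=17: ready={H} → run H
t=18: ready={H} → run H
t=19: ready={H} → run H
t=20: (idle)
t=21: (idle)

completion order = E, B, C, H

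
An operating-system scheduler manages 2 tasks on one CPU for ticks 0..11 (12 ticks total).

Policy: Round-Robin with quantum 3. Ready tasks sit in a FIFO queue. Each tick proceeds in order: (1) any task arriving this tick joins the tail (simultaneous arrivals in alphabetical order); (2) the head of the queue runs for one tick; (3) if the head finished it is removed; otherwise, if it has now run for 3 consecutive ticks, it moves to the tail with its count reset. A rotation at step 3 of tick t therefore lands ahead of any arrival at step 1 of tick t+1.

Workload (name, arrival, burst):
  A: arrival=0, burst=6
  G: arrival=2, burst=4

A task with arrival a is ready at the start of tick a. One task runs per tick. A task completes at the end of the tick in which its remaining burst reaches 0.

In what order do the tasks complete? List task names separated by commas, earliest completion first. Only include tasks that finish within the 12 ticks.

t=0: queue=[A] q_used=0 → run A
t=1: queue=[A] q_used=1 → run A
t=2: queue=[A,G] q_used=2 → run A
t=3: queue=[G,A] q_used=0 → run G
t=4: queue=[G,A] q_used=1 → run G
t=5: queue=[G,A] q_used=2 → run G
t=6: queue=[A,G] q_used=0 → run A
t=7: queue=[A,G] q_used=1 → run A
t=8: queue=[A,G] q_used=2 → run A
t=9: queue=[G] q_used=0 → run G
t=10: (idle)
t=11: (idle)

completion order = A, G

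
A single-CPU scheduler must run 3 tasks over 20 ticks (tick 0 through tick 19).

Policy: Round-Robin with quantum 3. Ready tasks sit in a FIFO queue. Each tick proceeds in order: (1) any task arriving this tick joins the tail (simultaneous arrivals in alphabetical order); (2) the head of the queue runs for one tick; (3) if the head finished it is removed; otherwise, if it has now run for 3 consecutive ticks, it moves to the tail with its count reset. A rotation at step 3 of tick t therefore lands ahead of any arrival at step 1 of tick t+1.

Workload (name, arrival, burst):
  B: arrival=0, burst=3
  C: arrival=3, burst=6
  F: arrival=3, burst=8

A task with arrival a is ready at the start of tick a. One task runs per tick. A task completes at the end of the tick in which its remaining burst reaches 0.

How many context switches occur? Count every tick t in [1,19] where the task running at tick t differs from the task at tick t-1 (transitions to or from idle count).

context switches = 5

t=0: queue=[B] q_used=0 → run B
t=1: queue=[B] q_used=1 → run B
t=2: queue=[B] q_used=2 → run B
t=3: queue=[C,F] q_used=0 → run C
t=4: queue=[C,F] q_used=1 → run C
t=5: queue=[C,F] q_used=2 → run C
t=6: queue=[F,C] q_used=0 → run F
t=7: queue=[F,C] q_used=1 → run F
t=8: queue=[F,C] q_used=2 → run F
t=9: queue=[C,F] q_used=0 → run C
t=10: queue=[C,F] q_used=1 → run C
t=11: queue=[C,F] q_used=2 → run C
t=12: queue=[F] q_used=0 → run F
t=13: queue=[F] q_used=1 → run F
t=14: queue=[F] q_used=2 → run F
t=15: queue=[F] q_used=0 → run F
t=16: queue=[F] q_used=1 → run F
t=17: (idle)
t=18: (idle)
t=19: (idle)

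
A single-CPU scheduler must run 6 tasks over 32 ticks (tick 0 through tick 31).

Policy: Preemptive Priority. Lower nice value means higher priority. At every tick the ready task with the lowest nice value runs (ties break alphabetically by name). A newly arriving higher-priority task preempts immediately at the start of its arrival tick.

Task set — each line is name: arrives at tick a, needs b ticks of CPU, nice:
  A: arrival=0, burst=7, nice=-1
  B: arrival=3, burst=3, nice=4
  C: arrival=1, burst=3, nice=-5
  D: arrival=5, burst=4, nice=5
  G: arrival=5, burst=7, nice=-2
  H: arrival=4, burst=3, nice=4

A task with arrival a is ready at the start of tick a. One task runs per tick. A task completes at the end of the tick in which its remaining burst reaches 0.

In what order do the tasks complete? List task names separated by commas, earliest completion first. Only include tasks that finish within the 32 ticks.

completion order = C, G, A, B, H, D

t=0: ready={A} → run A
t=1: ready={A,C} → run C
t=2: ready={A,C} → run C
t=3: ready={A,B,C} → run C
t=4: ready={A,B,H} → run A
t=5: ready={A,B,D,G,H} → run G
t=6: ready={A,B,D,G,H} → run G
t=7: ready={A,B,D,G,H} → run G
t=8: ready={A,B,D,G,H} → run G
t=9: ready={A,B,D,G,H} → run G
t=10: ready={A,B,D,G,H} → run G
t=11: ready={A,B,D,G,H} → run G
t=12: ready={A,B,D,H} → run A
t=13: ready={A,B,D,H} → run A
t=14: ready={A,B,D,H} → run A
t=15: ready={A,B,D,H} → run A
t=16: ready={A,B,D,H} → run A
t=17: ready={B,D,H} → run B
t=18: ready={B,D,H} → run B
t=19: ready={B,D,H} → run B
t=20: ready={D,H} → run H
t=21: ready={D,H} → run H
t=22: ready={D,H} → run H
t=23: ready={D} → run D
t=24: ready={D} → run D
t=25: ready={D} → run D
t=26: ready={D} → run D
t=27: (idle)
t=28: (idle)
t=29: (idle)
t=30: (idle)
t=31: (idle)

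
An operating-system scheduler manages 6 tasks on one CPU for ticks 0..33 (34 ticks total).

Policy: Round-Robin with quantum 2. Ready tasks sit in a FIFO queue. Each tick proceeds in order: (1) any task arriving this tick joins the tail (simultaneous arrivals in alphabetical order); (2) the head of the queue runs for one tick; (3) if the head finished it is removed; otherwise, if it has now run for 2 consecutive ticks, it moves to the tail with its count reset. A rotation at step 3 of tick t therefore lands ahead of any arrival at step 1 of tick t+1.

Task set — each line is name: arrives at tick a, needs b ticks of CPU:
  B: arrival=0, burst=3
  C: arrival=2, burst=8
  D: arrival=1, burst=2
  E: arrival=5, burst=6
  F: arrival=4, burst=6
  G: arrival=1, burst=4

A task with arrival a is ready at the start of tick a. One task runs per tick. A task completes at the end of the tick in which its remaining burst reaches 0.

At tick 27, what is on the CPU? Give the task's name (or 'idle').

t=0: queue=[B] q_used=0 → run B
t=1: queue=[B,D,G] q_used=1 → run B
t=2: queue=[D,G,B,C] q_used=0 → run D
t=3: queue=[D,G,B,C] q_used=1 → run D
t=4: queue=[G,B,C,F] q_used=0 → run G
t=5: queue=[G,B,C,F,E] q_used=1 → run G
t=6: queue=[B,C,F,E,G] q_used=0 → run B
t=7: queue=[C,F,E,G] q_used=0 → run C
t=8: queue=[C,F,E,G] q_used=1 → run C
t=9: queue=[F,E,G,C] q_used=0 → run F
t=10: queue=[F,E,G,C] q_used=1 → run F
t=11: queue=[E,G,C,F] q_used=0 → run E
t=12: queue=[E,G,C,F] q_used=1 → run E
t=13: queue=[G,C,F,E] q_used=0 → run G
t=14: queue=[G,C,F,E] q_used=1 → run G
t=15: queue=[C,F,E] q_used=0 → run C
t=16: queue=[C,F,E] q_used=1 → run C
t=17: queue=[F,E,C] q_used=0 → run F
t=18: queue=[F,E,C] q_used=1 → run F
t=19: queue=[E,C,F] q_used=0 → run E
t=20: queue=[E,C,F] q_used=1 → run E
t=21: queue=[C,F,E] q_used=0 → run C
t=22: queue=[C,F,E] q_used=1 → run C
t=23: queue=[F,E,C] q_used=0 → run F
t=24: queue=[F,E,C] q_used=1 → run F
t=25: queue=[E,C] q_used=0 → run E
t=26: queue=[E,C] q_used=1 → run E
t=27: queue=[C] q_used=0 → run C
t=28: queue=[C] q_used=1 → run C
t=29: (idle)
t=30: (idle)
t=31: (idle)
t=32: (idle)
t=33: (idle)

running at tick 27 = C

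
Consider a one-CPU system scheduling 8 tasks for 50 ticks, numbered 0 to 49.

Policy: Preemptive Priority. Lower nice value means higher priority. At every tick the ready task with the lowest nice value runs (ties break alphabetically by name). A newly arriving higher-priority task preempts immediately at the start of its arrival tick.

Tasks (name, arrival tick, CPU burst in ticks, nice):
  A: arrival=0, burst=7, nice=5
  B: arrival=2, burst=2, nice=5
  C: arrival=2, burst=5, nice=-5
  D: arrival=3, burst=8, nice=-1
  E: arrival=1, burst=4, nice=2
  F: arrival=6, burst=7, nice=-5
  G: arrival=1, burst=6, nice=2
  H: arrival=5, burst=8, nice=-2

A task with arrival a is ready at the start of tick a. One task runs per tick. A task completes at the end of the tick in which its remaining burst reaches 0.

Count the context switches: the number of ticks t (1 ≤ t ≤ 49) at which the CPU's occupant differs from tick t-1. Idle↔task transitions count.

context switches = 10

t=0: ready={A} → run A
t=1: ready={A,E,G} → run E
t=2: ready={A,B,C,E,G} → run C
t=3: ready={A,B,C,D,E,G} → run C
t=4: ready={A,B,C,D,E,G} → run C
t=5: ready={A,B,C,D,E,G,H} → run C
t=6: ready={A,B,C,D,E,F,G,H} → run C
t=7: ready={A,B,D,E,F,G,H} → run F
t=8: ready={A,B,D,E,F,G,H} → run F
t=9: ready={A,B,D,E,F,G,H} → run F
t=10: ready={A,B,D,E,F,G,H} → run F
t=11: ready={A,B,D,E,F,G,H} → run F
t=12: ready={A,B,D,E,F,G,H} → run F
t=13: ready={A,B,D,E,F,G,H} → run F
t=14: ready={A,B,D,E,G,H} → run H
t=15: ready={A,B,D,E,G,H} → run H
t=16: ready={A,B,D,E,G,H} → run H
t=17: ready={A,B,D,E,G,H} → run H
t=18: ready={A,B,D,E,G,H} → run H
t=19: ready={A,B,D,E,G,H} → run H
t=20: ready={A,B,D,E,G,H} → run H
t=21: ready={A,B,D,E,G,H} → run H
t=22: ready={A,B,D,E,G} → run D
t=23: ready={A,B,D,E,G} → run D
t=24: ready={A,B,D,E,G} → run D
t=25: ready={A,B,D,E,G} → run D
t=26: ready={A,B,D,E,G} → run D
t=27: ready={A,B,D,E,G} → run D
t=28: ready={A,B,D,E,G} → run D
t=29: ready={A,B,D,E,G} → run D
t=30: ready={A,B,E,G} → run E
t=31: ready={A,B,E,G} → run E
t=32: ready={A,B,E,G} → run E
t=33: ready={A,B,G} → run G
t=34: ready={A,B,G} → run G
t=35: ready={A,B,G} → run G
t=36: ready={A,B,G} → run G
t=37: ready={A,B,G} → run G
t=38: ready={A,B,G} → run G
t=39: ready={A,B} → run A
t=40: ready={A,B} → run A
t=41: ready={A,B} → run A
t=42: ready={A,B} → run A
t=43: ready={A,B} → run A
t=44: ready={A,B} → run A
t=45: ready={B} → run B
t=46: ready={B} → run B
t=47: (idle)
t=48: (idle)
t=49: (idle)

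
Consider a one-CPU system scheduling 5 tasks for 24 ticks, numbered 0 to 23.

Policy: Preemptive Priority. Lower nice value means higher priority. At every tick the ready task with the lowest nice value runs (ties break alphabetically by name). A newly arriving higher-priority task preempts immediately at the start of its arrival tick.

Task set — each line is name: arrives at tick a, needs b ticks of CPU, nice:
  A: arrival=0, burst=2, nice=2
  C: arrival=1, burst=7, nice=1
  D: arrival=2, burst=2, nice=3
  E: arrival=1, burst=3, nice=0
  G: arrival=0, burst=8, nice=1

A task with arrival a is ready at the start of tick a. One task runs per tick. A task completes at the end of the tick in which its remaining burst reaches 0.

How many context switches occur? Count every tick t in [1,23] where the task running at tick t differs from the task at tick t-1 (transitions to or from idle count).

context switches = 6

t=0: ready={A,G} → run G
t=1: ready={A,C,E,G} → run E
t=2: ready={A,C,D,E,G} → run E
t=3: ready={A,C,D,E,G} → run E
t=4: ready={A,C,D,G} → run C
t=5: ready={A,C,D,G} → run C
t=6: ready={A,C,D,G} → run C
t=7: ready={A,C,D,G} → run C
t=8: ready={A,C,D,G} → run C
t=9: ready={A,C,D,G} → run C
t=10: ready={A,C,D,G} → run C
t=11: ready={A,D,G} → run G
t=12: ready={A,D,G} → run G
t=13: ready={A,D,G} → run G
t=14: ready={A,D,G} → run G
t=15: ready={A,D,G} → run G
t=16: ready={A,D,G} → run G
t=17: ready={A,D,G} → run G
t=18: ready={A,D} → run A
t=19: ready={A,D} → run A
t=20: ready={D} → run D
t=21: ready={D} → run D
t=22: (idle)
t=23: (idle)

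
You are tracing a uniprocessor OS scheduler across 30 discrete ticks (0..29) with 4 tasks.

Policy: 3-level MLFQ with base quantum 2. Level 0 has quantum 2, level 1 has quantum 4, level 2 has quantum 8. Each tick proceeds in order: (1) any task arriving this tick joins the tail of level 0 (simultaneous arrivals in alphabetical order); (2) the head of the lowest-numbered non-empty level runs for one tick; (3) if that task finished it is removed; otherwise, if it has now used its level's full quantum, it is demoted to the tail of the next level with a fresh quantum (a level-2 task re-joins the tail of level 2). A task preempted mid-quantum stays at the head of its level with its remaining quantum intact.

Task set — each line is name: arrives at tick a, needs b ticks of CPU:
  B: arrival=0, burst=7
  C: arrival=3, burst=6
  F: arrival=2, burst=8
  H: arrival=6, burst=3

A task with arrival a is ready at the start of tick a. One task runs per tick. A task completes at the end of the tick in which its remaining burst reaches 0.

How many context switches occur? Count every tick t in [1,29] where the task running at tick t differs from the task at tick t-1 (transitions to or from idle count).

t=0: L0/L1/L2 = B/-/- → run B
t=1: L0/L1/L2 = B/-/- → run B
t=2: L0/L1/L2 = F/B/- → run F
t=3: L0/L1/L2 = FC/B/- → run F
t=4: L0/L1/L2 = C/BF/- → run C
t=5: L0/L1/L2 = C/BF/- → run C
t=6: L0/L1/L2 = H/BFC/- → run H
t=7: L0/L1/L2 = H/BFC/- → run H
t=8: L0/L1/L2 = -/BFCH/- → run B
t=9: L0/L1/L2 = -/BFCH/- → run B
t=10: L0/L1/L2 = -/BFCH/- → run B
t=11: L0/L1/L2 = -/BFCH/- → run B
t=12: L0/L1/L2 = -/FCH/B → run F
t=13: L0/L1/L2 = -/FCH/B → run F
t=14: L0/L1/L2 = -/FCH/B → run F
t=15: L0/L1/L2 = -/FCH/B → run F
t=16: L0/L1/L2 = -/CH/BF → run C
t=17: L0/L1/L2 = -/CH/BF → run C
t=18: L0/L1/L2 = -/CH/BF → run C
t=19: L0/L1/L2 = -/CH/BF → run C
t=20: L0/L1/L2 = -/H/BF → run H
t=21: L0/L1/L2 = -/-/BF → run B
t=22: L0/L1/L2 = -/-/F → run F
t=23: L0/L1/L2 = -/-/F → run F
t=24: (idle)
t=25: (idle)
t=26: (idle)
t=27: (idle)
t=28: (idle)
t=29: (idle)

context switches = 10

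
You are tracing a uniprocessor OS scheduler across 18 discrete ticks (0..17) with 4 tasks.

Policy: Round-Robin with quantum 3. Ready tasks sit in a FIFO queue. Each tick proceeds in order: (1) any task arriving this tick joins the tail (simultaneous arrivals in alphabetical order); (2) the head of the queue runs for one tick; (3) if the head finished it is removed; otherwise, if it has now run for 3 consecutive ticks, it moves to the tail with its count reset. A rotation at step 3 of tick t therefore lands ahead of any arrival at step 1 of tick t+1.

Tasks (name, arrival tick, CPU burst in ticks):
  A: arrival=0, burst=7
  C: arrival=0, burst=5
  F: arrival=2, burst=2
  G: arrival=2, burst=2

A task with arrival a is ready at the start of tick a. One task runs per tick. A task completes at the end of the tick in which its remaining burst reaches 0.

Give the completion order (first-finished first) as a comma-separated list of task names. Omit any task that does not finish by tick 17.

t=0: queue=[A,C] q_used=0 → run A
t=1: queue=[A,C] q_used=1 → run A
t=2: queue=[A,C,F,G] q_used=2 → run A
t=3: queue=[C,F,G,A] q_used=0 → run C
t=4: queue=[C,F,G,A] q_used=1 → run C
t=5: queue=[C,F,G,A] q_used=2 → run C
t=6: queue=[F,G,A,C] q_used=0 → run F
t=7: queue=[F,G,A,C] q_used=1 → run F
t=8: queue=[G,A,C] q_used=0 → run G
t=9: queue=[G,A,C] q_used=1 → run G
t=10: queue=[A,C] q_used=0 → run A
t=11: queue=[A,C] q_used=1 → run A
t=12: queue=[A,C] q_used=2 → run A
t=13: queue=[C,A] q_used=0 → run C
t=14: queue=[C,A] q_used=1 → run C
t=15: queue=[A] q_used=0 → run A
t=16: (idle)
t=17: (idle)

completion order = F, G, C, A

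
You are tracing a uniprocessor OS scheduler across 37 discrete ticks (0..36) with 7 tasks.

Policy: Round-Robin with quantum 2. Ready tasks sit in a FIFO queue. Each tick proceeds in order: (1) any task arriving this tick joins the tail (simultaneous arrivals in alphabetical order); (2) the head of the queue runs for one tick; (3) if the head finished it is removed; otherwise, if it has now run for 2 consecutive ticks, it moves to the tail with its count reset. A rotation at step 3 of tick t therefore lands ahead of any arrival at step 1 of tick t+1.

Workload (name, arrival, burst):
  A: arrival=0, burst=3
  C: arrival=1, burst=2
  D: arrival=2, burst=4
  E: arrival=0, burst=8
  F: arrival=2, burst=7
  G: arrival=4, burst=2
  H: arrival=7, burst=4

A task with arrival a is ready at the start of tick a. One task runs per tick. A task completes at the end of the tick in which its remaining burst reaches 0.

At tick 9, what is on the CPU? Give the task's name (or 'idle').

running at tick 9 = F

t=0: queue=[A,E] q_used=0 → run A
t=1: queue=[A,E,C] q_used=1 → run A
t=2: queue=[E,C,A,D,F] q_used=0 → run E
t=3: queue=[E,C,A,D,F] q_used=1 → run E
t=4: queue=[C,A,D,F,E,G] q_used=0 → run C
t=5: queue=[C,A,D,F,E,G] q_used=1 → run C
t=6: queue=[A,D,F,E,G] q_used=0 → run A
t=7: queue=[D,F,E,G,H] q_used=0 → run D
t=8: queue=[D,F,E,G,H] q_used=1 → run D
t=9: queue=[F,E,G,H,D] q_used=0 → run F
t=10: queue=[F,E,G,H,D] q_used=1 → run F
t=11: queue=[E,G,H,D,F] q_used=0 → run E
t=12: queue=[E,G,H,D,F] q_used=1 → run E
t=13: queue=[G,H,D,F,E] q_used=0 → run G
t=14: queue=[G,H,D,F,E] q_used=1 → run G
t=15: queue=[H,D,F,E] q_used=0 → run H
t=16: queue=[H,D,F,E] q_used=1 → run H
t=17: queue=[D,F,E,H] q_used=0 → run D
t=18: queue=[D,F,E,H] q_used=1 → run D
t=19: queue=[F,E,H] q_used=0 → run F
t=20: queue=[F,E,H] q_used=1 → run F
t=21: queue=[E,H,F] q_used=0 → run E
t=22: queue=[E,H,F] q_used=1 → run E
t=23: queue=[H,F,E] q_used=0 → run H
t=24: queue=[H,F,E] q_used=1 → run H
t=25: queue=[F,E] q_used=0 → run F
t=26: queue=[F,E] q_used=1 → run F
t=27: queue=[E,F] q_used=0 → run E
t=28: queue=[E,F] q_used=1 → run E
t=29: queue=[F] q_used=0 → run F
t=30: (idle)
t=31: (idle)
t=32: (idle)
t=33: (idle)
t=34: (idle)
t=35: (idle)
t=36: (idle)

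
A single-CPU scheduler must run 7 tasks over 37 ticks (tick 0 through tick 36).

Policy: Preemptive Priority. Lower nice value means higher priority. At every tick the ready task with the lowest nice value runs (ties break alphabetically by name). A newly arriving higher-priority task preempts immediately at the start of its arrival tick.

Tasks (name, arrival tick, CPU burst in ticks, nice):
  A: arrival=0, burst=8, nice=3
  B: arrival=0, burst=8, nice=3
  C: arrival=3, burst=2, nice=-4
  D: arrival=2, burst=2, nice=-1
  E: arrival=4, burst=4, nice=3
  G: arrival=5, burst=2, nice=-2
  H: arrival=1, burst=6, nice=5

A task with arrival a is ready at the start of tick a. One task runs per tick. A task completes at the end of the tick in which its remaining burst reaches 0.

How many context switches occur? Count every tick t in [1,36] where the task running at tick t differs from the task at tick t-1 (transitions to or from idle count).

context switches = 9

t=0: ready={A,B} → run A
t=1: ready={A,B,H} → run A
t=2: ready={A,B,D,H} → run D
t=3: ready={A,B,C,D,H} → run C
t=4: ready={A,B,C,D,E,H} → run C
t=5: ready={A,B,D,E,G,H} → run G
t=6: ready={A,B,D,E,G,H} → run G
t=7: ready={A,B,D,E,H} → run D
t=8: ready={A,B,E,H} → run A
t=9: ready={A,B,E,H} → run A
t=10: ready={A,B,E,H} → run A
t=11: ready={A,B,E,H} → run A
t=12: ready={A,B,E,H} → run A
t=13: ready={A,B,E,H} → run A
t=14: ready={B,E,H} → run B
t=15: ready={B,E,H} → run B
t=16: ready={B,E,H} → run B
t=17: ready={B,E,H} → run B
t=18: ready={B,E,H} → run B
t=19: ready={B,E,H} → run B
t=20: ready={B,E,H} → run B
t=21: ready={B,E,H} → run B
t=22: ready={E,H} → run E
t=23: ready={E,H} → run E
t=24: ready={E,H} → run E
t=25: ready={E,H} → run E
t=26: ready={H} → run H
t=27: ready={H} → run H
t=28: ready={H} → run H
t=29: ready={H} → run H
t=30: ready={H} → run H
t=31: ready={H} → run H
t=32: (idle)
t=33: (idle)
t=34: (idle)
t=35: (idle)
t=36: (idle)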